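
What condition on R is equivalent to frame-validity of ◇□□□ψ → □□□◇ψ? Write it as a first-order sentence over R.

This is a Sahlqvist (Geach-type) schema ◇^1□^3ψ → □^3◇^1ψ.
First-order correspondent: ∀x ∀y ∀z ((xRy ∧ xR³z) → ∃w (yR³w ∧ zRw)).

∀x ∀y ∀z ((xRy ∧ xR³z) → ∃w (yR³w ∧ zRw))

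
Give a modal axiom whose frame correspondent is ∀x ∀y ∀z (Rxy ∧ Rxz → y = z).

◇r → □r

The condition is partial functionality. The CD schema ◇r → □r defines it.
Suppose ◇r→□r is valid. Take Rxy, Rxz and set V(r)={y}. Then ◇r at x, so □r at x, so r at z, i.e. z=y.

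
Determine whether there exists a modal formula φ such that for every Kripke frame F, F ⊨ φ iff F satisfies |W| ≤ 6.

Not modally definable

If a class were modally definable it would be closed under disjoint unions (Goldblatt–Thomason).
Any modal formula valid on each of 7 disjoint one-world frames is valid on their disjoint union (validity is preserved under disjoint unions). Each one-world frame has |W|=1≤6, but the union has |W|=7.
Hence having at most 6 worlds is not modally definable.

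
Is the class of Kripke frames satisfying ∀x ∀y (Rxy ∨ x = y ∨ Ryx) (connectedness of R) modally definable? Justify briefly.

If a class were modally definable it would be closed under disjoint unions (Goldblatt–Thomason).
Take 4 disjoint single-world reflexive frames: each is trivially connected, but their disjoint union has 4 worlds with no edge between distinct components, so it is not connected.
Hence connectedness of R is not modally definable.

Not definable by any modal formula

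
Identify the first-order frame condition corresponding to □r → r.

reflexivity

This is the T axiom.
It corresponds to reflexivity: ∀x Rxx.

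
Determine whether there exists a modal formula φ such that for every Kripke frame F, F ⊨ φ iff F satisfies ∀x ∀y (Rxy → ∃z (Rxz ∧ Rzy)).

Yes, by □□p → □p

The condition is density. A defining modal formula is □□p → □p.
Suppose □□p→□p is valid. Take Rxy and set V(p)={w : xR²w}. Then □□p at x, so □p at x, so p at y, i.e. ∃z(Rxz∧Rzy).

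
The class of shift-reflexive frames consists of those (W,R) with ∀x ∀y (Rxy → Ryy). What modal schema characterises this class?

□(□s → s)

A defining formula is □(□s → s) (the T□ axiom).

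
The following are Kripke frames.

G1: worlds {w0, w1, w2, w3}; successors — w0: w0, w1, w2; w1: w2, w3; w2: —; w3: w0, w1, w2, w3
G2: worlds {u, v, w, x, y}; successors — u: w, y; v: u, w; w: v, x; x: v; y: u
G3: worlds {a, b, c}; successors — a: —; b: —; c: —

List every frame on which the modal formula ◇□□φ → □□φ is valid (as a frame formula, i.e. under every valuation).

G3

The schema corresponds to a generalized confluence (Geach) condition: ∀x ∀y ∀z ((xRy ∧ xR²z) → ∃w (yR²w ∧ z = w)).
G1: fails — w0Rw2, w0R²w0 but no w with w2R²w and w0=w.
G2: fails — uRw, uR²x but no t with wR²t and x=t.
G3: satisfies the condition.
Valid on: G3.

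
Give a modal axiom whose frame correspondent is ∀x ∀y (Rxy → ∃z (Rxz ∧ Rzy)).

□□ψ → □ψ

A defining formula is □□ψ → □ψ (the C4 axiom).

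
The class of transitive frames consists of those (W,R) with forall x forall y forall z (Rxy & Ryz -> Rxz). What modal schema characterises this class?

A defining formula is □r → □□r (the 4 axiom).
Suppose □r→□□r is valid. Take Rxy, Ryz and set V(r)={w : Rxw}. Then □r at x, so □□r at x, so □r at y, so r at z, i.e. Rxz.

□r → □□r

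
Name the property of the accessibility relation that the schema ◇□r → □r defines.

the Euclidean property

Equivalently (dual form): ◇r → □◇r.
Suppose ◇r→□◇r is valid. Take Rxy, Rxz and set V(r)={y}. Then ◇r at x, so □◇r at x, so ◇r at z, so some w with Rzw has r; w=y, i.e. Rzy. By symmetry of the argument, Ryz.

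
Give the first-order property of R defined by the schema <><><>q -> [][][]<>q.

This is a Sahlqvist (Geach-type) schema ◇^3□^0q → □^3◇^1q.
First-order correspondent: forall x forall y forall z ((x R^3 y & x R^3 z) -> exists w (y = w & zRw)).

forall x forall y forall z ((x R^3 y & x R^3 z) -> exists w (y = w & zRw))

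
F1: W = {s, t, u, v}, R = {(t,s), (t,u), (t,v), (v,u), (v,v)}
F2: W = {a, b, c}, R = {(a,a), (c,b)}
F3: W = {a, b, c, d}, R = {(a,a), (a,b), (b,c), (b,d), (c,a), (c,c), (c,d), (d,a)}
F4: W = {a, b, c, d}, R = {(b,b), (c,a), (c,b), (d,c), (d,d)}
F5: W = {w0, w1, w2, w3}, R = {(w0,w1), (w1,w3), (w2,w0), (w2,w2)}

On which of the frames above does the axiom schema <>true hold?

F3

The schema corresponds to seriality: forall x exists y Rxy.
F1: fails — world s has no successor.
F2: fails — world b has no successor.
F3: ✓.
F4: fails — world a has no successor.
F5: fails — world w3 has no successor.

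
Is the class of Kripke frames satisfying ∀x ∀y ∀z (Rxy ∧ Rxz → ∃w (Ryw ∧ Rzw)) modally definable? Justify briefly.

Yes: it is convergence, defined by the .2 schema ◇□q → □◇q.
Suppose ◇□q→□◇q is valid. Take Rxy, Rxz and set V(q)={w : Ryw}. Then □q at y so ◇□q at x, so □◇q at x, so ◇q at z, giving w with Rzw and Ryw.

Yes — defined by ◇□q → □◇q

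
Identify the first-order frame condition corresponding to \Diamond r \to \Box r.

Partial functionality

Suppose ◇r→□r is valid. Take Rxy, Rxz and set V(r)={y}. Then ◇r at x, so □r at x, so r at z, i.e. z=y.
Conversely, any frame satisfying \forall x \forall y \forall z (Rxy \wedge Rxz \to y = z) validates the schema.
So the correspondent is partial functionality.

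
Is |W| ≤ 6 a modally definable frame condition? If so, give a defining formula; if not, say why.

Not definable by any modal formula

Modal frame validity is preserved under disjoint unions.
Any modal formula valid on each of 7 disjoint one-world frames is valid on their disjoint union (validity is preserved under disjoint unions). Each one-world frame has |W|=1≤6, but the union has |W|=7.
So the class is not modally definable.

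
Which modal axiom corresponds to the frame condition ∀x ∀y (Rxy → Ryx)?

A defining formula is ψ → □◇ψ (the B axiom).

ψ → □◇ψ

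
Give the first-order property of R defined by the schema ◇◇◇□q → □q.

∀x ∀y ∀z ((xR³y ∧ xRz) → ∃w (yRw ∧ z = w))

This is a Sahlqvist (Geach-type) schema ◇^3□^1q → □^1◇^0q.
Minimal-valuation argument: fix x; take any y with xR^3y and any z with xR^1z. Set V(q) to the set of worlds R-reachable from y in exactly 1 step. Then □^1q holds at y, so the antecedent holds at x; validity forces ◇^0q at z, giving a w with zR^0w and yR^1w.
First-order correspondent: ∀x ∀y ∀z ((xR³y ∧ xRz) → ∃w (yRw ∧ z = w)).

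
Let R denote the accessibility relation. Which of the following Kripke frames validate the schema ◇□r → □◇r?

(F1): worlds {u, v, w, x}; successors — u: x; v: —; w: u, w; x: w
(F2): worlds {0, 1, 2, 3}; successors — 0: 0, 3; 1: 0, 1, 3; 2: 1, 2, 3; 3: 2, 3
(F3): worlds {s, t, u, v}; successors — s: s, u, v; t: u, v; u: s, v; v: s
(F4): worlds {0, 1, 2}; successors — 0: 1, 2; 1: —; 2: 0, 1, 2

This is the axiom for convergence; its first-order frame correspondent is ∀x ∀y ∀z (Rxy ∧ Rxz → ∃w (Ryw ∧ Rzw)).
(F1): fails — Rww and Rwu but w and u have no common successor.
(F2): holds.
(F3): holds.
(F4): fails — R02 and R01 but 2 and 1 have no common successor.

(F2), (F3)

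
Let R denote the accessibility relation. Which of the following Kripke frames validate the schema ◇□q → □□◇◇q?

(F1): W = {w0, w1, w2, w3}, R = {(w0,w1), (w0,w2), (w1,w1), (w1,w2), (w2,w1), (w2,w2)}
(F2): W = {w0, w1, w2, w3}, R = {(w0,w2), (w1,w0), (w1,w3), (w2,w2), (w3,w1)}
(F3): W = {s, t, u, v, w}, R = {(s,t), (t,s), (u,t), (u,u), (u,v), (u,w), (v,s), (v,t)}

(F1)

Frame correspondent (Sahlqvist): ∀x ∀y ∀z ((xRy ∧ xR²z) → ∃w (yRw ∧ zR²w)) — i.e. a generalized confluence (Geach) condition.
(F1): satisfies the condition.
(F2): fails — w1Rw3, w1R²w2 but no w with w3Rw and w2R²w.
(F3): fails — uRt, uR²t but no w* with tRw* and tR²w*.
Valid on: (F1).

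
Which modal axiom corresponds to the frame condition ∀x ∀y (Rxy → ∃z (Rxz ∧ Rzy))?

□□q → □q

A defining formula is □□q → □q (the C4 axiom).
Suppose □□q→□q is valid. Take Rxy and set V(q)={w : xR²w}. Then □□q at x, so □q at x, so q at y, i.e. ∃z(Rxz∧Rzy).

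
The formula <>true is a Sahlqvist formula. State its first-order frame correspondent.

This schema is equivalent to the D axiom □φ → ◇φ.
It corresponds to seriality: forall x exists y Rxy.

Seriality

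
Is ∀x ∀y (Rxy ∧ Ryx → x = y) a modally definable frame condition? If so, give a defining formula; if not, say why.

Not modally definable

Modal frame validity is preserved under surjective bounded morphisms.
The 6-cycle (worlds 0,1,2,3,4,5 with 0→1→2→3→4→5→0) is antisymmetric. Sending even-indexed worlds to a and odd-indexed worlds to b is a surjective bounded morphism onto the two-world frame with a↔b, which is not antisymmetric.
So no modal formula (or set of formulas) defines exactly the antisymmetric frames.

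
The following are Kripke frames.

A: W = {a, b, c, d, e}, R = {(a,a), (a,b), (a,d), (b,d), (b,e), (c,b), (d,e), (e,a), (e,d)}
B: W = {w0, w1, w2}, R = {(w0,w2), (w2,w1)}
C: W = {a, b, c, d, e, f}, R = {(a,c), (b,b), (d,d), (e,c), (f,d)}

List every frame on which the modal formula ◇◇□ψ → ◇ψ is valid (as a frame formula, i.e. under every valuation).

C

This is the axiom for a generalized confluence (Geach) condition; its first-order frame correspondent is ∀x ∀y (xR²y → ∃w (yRw ∧ xRw)).
A: fails — aR²d but no w with dRw and aRw.
B: fails — w0R²w1 but no w with w1Rw and w0Rw.
C: condition met.
Valid on: C.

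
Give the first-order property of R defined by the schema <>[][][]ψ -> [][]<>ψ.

forall x forall y forall z ((xRy & x R^2 z) -> exists w (y R^3 w & zRw))

This is a Sahlqvist (Geach-type) schema ◇^1□^3ψ → □^2◇^1ψ.
Minimal-valuation argument: fix x; take any y with xR^1y and any z with xR^2z. Set V(ψ) to the set of worlds R-reachable from y in exactly 3 steps. Then □^3ψ holds at y, so the antecedent holds at x; validity forces ◇^1ψ at z, giving a w with zR^1w and yR^3w.
First-order correspondent: forall x forall y forall z ((xRy & x R^2 z) -> exists w (y R^3 w & zRw)).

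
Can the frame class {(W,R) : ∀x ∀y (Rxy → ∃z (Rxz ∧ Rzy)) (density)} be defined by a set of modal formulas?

The condition is density. A defining modal formula is □□q → □q.
Suppose □□q→□q is valid. Take Rxy and set V(q)={w : xR²w}. Then □□q at x, so □q at x, so q at y, i.e. ∃z(Rxz∧Rzy).

Yes — defined by □□q → □q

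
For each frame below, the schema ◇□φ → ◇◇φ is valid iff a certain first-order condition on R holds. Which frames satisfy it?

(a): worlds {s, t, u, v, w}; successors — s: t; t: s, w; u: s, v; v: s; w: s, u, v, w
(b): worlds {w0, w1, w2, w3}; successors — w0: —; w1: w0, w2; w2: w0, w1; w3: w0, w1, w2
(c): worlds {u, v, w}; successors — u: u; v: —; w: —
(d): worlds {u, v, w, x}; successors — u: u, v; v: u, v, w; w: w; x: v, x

(a), (c), (d)

This is the axiom for a generalized confluence (Geach) condition; its first-order frame correspondent is ∀x ∀y (xRy → ∃w (yRw ∧ xR²w)).
(a): ✓.
(b): fails — w1Rw0 but no w with w0Rw and w1R²w.
(c): ✓.
(d): ✓.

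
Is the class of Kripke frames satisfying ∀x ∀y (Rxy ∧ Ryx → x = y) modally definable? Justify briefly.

If a class were modally definable it would be closed under surjective bounded morphisms (Goldblatt–Thomason).
The 8-cycle (worlds 0,1,2,3,4,5,6,7 with 0→1→2→3→4→5→6→7→0) is antisymmetric. Sending even-indexed worlds to • and odd-indexed worlds to ∘ is a surjective bounded morphism onto the two-world frame with •↔∘, which is not antisymmetric.
So no modal formula (or set of formulas) defines exactly the antisymmetric frames.

Not definable by any modal formula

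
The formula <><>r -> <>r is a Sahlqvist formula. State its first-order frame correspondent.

Transitivity

Replacing r by ¬r and contraposing gives the equivalent schema □r → □□r.
Suppose □r→□□r is valid. Take Rxy, Ryz and set V(r)={w : Rxw}. Then □r at x, so □□r at x, so □r at y, so r at z, i.e. Rxz.
Conversely, on a frame with transitivity the schema holds at every world under every valuation.
Frame condition: forall x forall y forall z (Rxy & Ryz -> Rxz).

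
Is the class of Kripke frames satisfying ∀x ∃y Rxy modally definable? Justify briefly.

The condition is seriality. A defining modal formula is □q → ◇q.
Suppose □q→◇q is valid. At any x set V(q)=W. Then □q at x, so ◇q at x, so x has a successor.

Definable; □q → ◇q defines it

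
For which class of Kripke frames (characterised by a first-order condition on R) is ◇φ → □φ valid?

Partial functionality

This is the CD axiom.
Its frame correspondent is partial functionality — ∀x ∀y ∀z (Rxy ∧ Rxz → y = z).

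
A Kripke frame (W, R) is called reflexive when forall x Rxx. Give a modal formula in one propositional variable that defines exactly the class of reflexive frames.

□q → q

This is reflexivity; the standard corresponding axiom is T: □q → q.
Suppose □q→q is valid. At any x set V(q)={w : Rxw}. Then □q holds at x, so q holds at x, i.e. Rxx.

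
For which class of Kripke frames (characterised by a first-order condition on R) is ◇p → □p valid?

This is the CD axiom.
Its frame correspondent is partial functionality — ∀x ∀y ∀z (Rxy ∧ Rxz → y = z).

partial functionality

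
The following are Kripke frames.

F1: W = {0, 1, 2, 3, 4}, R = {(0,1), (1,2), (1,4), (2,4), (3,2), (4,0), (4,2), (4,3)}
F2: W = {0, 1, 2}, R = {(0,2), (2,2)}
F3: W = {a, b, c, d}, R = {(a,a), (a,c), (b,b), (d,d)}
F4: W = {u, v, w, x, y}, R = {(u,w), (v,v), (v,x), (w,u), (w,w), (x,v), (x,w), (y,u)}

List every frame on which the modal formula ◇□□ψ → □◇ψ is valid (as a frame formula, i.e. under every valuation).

Frame correspondent (Sahlqvist): ∀x ∀y ∀z ((xRy ∧ xRz) → ∃w (yR²w ∧ zRw)) — i.e. a generalized confluence (Geach) condition.
F1: fails — 1R2, 1R2 but no w with 2R²w and 2Rw.
F2: satisfies the condition.
F3: fails — aRa, aRc but no w with aR²w and cRw.
F4: fails — xRw, xRv but no t with wR²t and vRt.

F2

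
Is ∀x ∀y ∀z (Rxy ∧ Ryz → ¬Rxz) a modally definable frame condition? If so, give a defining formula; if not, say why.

If a class were modally definable it would be closed under surjective bounded morphisms (Goldblatt–Thomason).
The 3-cycle (worlds a,b,c with a→b→c→a) is intransitive. Mapping every world to a single reflexive point • is a surjective bounded morphism; the reflexive point is not intransitive (R••∧R•• but R••).
Hence intransitivity is not modally definable.

No — not modally definable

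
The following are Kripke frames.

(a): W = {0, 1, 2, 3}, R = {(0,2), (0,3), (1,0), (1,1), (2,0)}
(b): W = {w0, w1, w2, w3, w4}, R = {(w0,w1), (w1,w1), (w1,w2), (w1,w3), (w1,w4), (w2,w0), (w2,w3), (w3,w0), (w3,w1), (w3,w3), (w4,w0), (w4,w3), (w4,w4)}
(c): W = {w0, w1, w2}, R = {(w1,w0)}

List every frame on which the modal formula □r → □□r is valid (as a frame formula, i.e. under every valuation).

This is the axiom for transitivity; its first-order frame correspondent is ∀x ∀y ∀z (Rxy ∧ Ryz → Rxz).
(a): fails — R10 and R02 but not R12.
(b): fails — Rw1w2 and Rw2w0 but not Rw1w0.
(c): holds.

(c)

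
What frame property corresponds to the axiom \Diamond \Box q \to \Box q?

The Euclidean property

Equivalently (dual form): ◇q → □◇q.
Suppose ◇q→□◇q is valid. Take Rxy, Rxz and set V(q)={y}. Then ◇q at x, so □◇q at x, so ◇q at z, so some w with Rzw has q; w=y, i.e. Rzy. By symmetry of the argument, Ryz.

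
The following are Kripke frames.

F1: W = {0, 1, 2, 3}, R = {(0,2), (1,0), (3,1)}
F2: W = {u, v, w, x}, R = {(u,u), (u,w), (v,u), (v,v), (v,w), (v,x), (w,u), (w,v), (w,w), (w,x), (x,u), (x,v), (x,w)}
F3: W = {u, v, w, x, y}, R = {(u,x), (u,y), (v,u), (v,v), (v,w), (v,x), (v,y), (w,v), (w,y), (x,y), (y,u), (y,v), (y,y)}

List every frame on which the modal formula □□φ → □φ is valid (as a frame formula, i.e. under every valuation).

F2

The schema corresponds to density: ∀x ∀y (Rxy → ∃z (Rxz ∧ Rzy)).
F1: fails — R10 but no z with R1z and Rz0.
F2: satisfies the condition.
F3: fails — Rux but no z with Ruz and Rzx.
Valid on: F2.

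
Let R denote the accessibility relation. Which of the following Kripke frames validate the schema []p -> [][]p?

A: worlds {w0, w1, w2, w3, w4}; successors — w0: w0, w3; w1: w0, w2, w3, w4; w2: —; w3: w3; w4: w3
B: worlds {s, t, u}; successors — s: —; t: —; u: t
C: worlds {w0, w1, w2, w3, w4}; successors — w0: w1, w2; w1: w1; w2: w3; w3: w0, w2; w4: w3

A, B

Frame correspondent (Sahlqvist): forall x forall y forall z (Rxy & Ryz -> Rxz) — i.e. transitivity.
A: holds.
B: holds.
C: fails — Rw3w2 and Rw2w3 but not Rw3w3.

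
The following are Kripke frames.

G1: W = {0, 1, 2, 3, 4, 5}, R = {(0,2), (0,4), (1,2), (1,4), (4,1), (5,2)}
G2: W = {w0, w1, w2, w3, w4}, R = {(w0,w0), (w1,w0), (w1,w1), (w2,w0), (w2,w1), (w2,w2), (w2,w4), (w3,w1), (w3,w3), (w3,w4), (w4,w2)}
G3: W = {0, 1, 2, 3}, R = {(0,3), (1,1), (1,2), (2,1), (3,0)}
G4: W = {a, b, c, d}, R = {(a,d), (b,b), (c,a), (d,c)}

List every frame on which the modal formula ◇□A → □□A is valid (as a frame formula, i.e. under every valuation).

G4

The schema corresponds to a generalized confluence (Geach) condition: ∀x ∀y ∀z ((xRy ∧ xR²z) → ∃w (yRw ∧ z = w)).
G1: fails — 0R2, 0R²1 but no w with 2Rw and 1=w.
G2: fails — w1Rw0, w1R²w1 but no w with w0Rw and w1=w.
G3: fails — 1R2, 1R²2 but no w with 2Rw and 2=w.
G4: satisfies the condition.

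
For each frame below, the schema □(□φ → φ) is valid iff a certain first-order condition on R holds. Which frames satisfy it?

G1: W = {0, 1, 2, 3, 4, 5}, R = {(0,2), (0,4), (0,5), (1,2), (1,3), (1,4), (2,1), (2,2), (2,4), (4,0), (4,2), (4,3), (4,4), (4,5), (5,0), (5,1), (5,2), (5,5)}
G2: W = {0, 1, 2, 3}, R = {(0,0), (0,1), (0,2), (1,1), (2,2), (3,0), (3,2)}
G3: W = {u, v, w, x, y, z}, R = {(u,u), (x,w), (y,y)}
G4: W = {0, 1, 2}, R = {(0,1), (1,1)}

G2, G4

The schema corresponds to shift-reflexivity: ∀x ∀y (Rxy → Ryy).
G1: fails — R43 but not R33.
G2: satisfies the condition.
G3: fails — Rxw but not Rww.
G4: satisfies the condition.
Valid on: G2, G4.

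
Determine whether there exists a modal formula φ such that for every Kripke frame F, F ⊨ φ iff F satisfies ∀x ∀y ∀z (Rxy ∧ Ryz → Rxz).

Definable; □q → □□q defines it

This is a Sahlqvist condition; the 4 axiom □q → □□q defines it.
Suppose □q→□□q is valid. Take Rxy, Ryz and set V(q)={w : Rxw}. Then □q at x, so □□q at x, so □q at y, so q at z, i.e. Rxz.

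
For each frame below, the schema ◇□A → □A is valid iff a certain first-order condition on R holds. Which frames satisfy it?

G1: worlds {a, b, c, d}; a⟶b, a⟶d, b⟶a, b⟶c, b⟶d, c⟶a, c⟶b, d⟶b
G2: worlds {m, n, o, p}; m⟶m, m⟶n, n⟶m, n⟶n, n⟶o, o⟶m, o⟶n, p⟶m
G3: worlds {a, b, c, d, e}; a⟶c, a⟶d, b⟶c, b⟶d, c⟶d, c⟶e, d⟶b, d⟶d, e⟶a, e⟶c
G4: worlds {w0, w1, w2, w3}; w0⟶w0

Frame correspondent (Sahlqvist): ∀x ∀y ∀z (Rxy ∧ Rxz → Ryz) — i.e. the Euclidean property.
G1: fails — Rab and Rab but not Rbb.
G2: fails — Rno and Rno but not Roo.
G3: fails — Rac and Rac but not Rcc.
G4: satisfies the condition.
Valid on: G4.

G4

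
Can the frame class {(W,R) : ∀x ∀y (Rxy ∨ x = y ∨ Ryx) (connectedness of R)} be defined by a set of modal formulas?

Modal frame validity is preserved under disjoint unions.
Take 4 disjoint single-world reflexive frames: each is trivially connected, but their disjoint union has 4 worlds with no edge between distinct components, so it is not connected.
So no modal formula (or set of formulas) defines exactly the connected frames.

No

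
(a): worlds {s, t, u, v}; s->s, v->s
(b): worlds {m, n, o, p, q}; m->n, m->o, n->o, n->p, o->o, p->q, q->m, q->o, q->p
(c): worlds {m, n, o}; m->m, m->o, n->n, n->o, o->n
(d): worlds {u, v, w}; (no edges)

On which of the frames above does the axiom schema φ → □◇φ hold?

This is the axiom for symmetry; its first-order frame correspondent is ∀x ∀y (Rxy → Ryx).
(a): fails — Rvs but not Rsv.
(b): fails — Rno but not Ron.
(c): fails — Rmo but not Rom.
(d): ✓.
Valid on: (d).

(d)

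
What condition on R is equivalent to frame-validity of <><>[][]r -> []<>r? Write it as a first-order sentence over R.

This is a Sahlqvist (Geach-type) schema ◇^2□^2r → □^1◇^1r.
Minimal-valuation argument: fix x; take any y with xR^2y and any z with xR^1z. Set V(r) to the set of worlds R-reachable from y in exactly 2 steps. Then □^2r holds at y, so the antecedent holds at x; validity forces ◇^1r at z, giving a w with zR^1w and yR^2w.
First-order correspondent: forall x forall y forall z ((x R^2 y & xRz) -> exists w (y R^2 w & zRw)).

forall x forall y forall z ((x R^2 y & xRz) -> exists w (y R^2 w & zRw))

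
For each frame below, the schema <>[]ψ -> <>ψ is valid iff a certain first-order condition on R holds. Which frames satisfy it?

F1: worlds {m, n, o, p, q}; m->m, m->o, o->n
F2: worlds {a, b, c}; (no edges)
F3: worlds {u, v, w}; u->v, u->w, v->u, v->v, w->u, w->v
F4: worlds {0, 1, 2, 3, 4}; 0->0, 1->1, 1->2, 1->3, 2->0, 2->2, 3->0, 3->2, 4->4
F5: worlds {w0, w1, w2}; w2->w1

Frame correspondent (Sahlqvist): forall x forall y (xRy -> exists w (yRw & xRw)) — i.e. a generalized confluence (Geach) condition.
F1: fails — mRo but no w with oRw and mRw.
F2: condition met.
F3: condition met.
F4: condition met.
F5: fails — w2Rw1 but no w with w1Rw and w2Rw.
Valid on: F2, F3, F4.

F2, F3, F4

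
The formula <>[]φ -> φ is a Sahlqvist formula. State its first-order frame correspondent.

Symmetry

This schema is equivalent to the B axiom φ → □◇φ.
It corresponds to symmetry: forall x forall y (Rxy -> Ryx).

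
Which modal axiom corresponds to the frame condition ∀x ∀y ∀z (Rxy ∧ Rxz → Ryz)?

◇p → □◇p

A defining formula is ◇p → □◇p (the 5 axiom).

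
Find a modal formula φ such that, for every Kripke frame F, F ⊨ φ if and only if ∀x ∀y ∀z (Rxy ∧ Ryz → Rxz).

A defining formula is □ψ → □□ψ (the 4 axiom).

□ψ → □□ψ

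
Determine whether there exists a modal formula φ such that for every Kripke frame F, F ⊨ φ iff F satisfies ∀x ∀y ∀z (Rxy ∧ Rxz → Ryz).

Yes, by ◇r → □◇r

The condition is the Euclidean property. A defining modal formula is ◇r → □◇r.
Suppose ◇r→□◇r is valid. Take Rxy, Rxz and set V(r)={y}. Then ◇r at x, so □◇r at x, so ◇r at z, so some w with Rzw has r; w=y, i.e. Rzy. By symmetry of the argument, Ryz.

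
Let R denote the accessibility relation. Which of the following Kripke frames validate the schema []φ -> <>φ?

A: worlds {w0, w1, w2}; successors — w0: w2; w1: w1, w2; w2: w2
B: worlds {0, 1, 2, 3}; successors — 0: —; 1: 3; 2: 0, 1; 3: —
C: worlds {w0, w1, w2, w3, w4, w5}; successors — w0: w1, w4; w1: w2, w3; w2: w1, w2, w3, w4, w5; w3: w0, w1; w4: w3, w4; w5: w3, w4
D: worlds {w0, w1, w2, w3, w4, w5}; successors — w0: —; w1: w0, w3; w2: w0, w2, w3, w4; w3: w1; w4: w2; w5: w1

A, C

Frame correspondent (Sahlqvist): forall x exists y Rxy — i.e. seriality.
A: condition met.
B: fails — world 0 has no successor.
C: condition met.
D: fails — world w0 has no successor.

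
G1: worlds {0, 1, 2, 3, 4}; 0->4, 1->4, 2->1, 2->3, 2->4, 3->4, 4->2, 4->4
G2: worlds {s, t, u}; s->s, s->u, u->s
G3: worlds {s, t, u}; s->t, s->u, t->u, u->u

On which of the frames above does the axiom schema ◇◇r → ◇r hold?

G3

The schema corresponds to transitivity: ∀x ∀y ∀z (Rxy ∧ Ryz → Rxz).
G1: fails — R34 and R42 but not R32.
G2: fails — Rus and Rsu but not Ruu.
G3: holds.
Valid on: G3.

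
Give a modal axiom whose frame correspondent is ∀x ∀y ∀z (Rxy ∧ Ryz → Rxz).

A defining formula is □r → □□r (the 4 axiom).

□r → □□r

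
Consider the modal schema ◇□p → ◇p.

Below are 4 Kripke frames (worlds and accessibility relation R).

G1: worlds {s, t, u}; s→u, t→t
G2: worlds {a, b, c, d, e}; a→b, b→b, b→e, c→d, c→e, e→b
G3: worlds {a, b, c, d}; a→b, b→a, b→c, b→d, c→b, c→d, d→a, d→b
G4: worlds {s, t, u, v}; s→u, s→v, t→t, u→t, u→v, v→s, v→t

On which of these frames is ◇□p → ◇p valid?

This is the axiom for a generalized confluence (Geach) condition; its first-order frame correspondent is ∀x ∀y (xRy → ∃w (yRw ∧ xRw)).
G1: fails — sRu but no w with uRw and sRw.
G2: fails — cRd but no w with dRw and cRw.
G3: fails — aRb but no w with bRw and aRw.
G4: fails — sRv but no w with vRw and sRw.

none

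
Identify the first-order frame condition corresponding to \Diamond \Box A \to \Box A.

Replacing A by ¬A and contraposing gives the equivalent schema ◇A → □◇A.
Suppose ◇A→□◇A is valid. Take Rxy, Rxz and set V(A)={y}. Then ◇A at x, so □◇A at x, so ◇A at z, so some w with Rzw has A; w=y, i.e. Rzy. By symmetry of the argument, Ryz.

The Euclidean property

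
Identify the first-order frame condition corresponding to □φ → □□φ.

Suppose □φ→□□φ is valid. Take Rxy, Ryz and set V(φ)={w : Rxw}. Then □φ at x, so □□φ at x, so □φ at y, so φ at z, i.e. Rxz.
Conversely, any frame satisfying ∀x ∀y ∀z (Rxy ∧ Ryz → Rxz) validates the schema.
Frame condition: ∀x ∀y ∀z (Rxy ∧ Ryz → Rxz).

Transitivity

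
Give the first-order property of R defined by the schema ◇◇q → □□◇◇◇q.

∀x ∀y ∀z ((xR²y ∧ xR²z) → ∃w (y = w ∧ zR³w))

This is a Sahlqvist (Geach-type) schema ◇^2□^0q → □^2◇^3q.
Minimal-valuation argument: fix x; take any y with xR^2y and any z with xR^2z. Set V(q) to the set of worlds R-reachable from y in exactly 0 steps. Then □^0q holds at y, so the antecedent holds at x; validity forces ◇^3q at z, giving a w with zR^3w and yR^0w.
First-order correspondent: ∀x ∀y ∀z ((xR²y ∧ xR²z) → ∃w (y = w ∧ zR³w)).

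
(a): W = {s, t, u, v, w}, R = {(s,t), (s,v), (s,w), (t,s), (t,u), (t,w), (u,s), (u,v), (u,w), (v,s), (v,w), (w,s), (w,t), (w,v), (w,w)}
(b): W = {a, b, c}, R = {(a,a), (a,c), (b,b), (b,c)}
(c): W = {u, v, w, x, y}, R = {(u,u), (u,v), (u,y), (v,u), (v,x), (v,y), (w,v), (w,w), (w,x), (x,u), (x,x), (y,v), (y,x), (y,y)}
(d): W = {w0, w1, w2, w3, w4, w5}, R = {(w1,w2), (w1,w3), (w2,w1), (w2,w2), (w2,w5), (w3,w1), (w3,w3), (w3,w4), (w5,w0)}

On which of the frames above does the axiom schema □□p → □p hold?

(b), (c)

Frame correspondent (Sahlqvist): ∀x ∀y (Rxy → ∃z (Rxz ∧ Rzy)) — i.e. density.
(a): fails — Rtu but no z with Rtz and Rzu.
(b): satisfies the condition.
(c): satisfies the condition.
(d): fails — Rw5w0 but no z with Rw5z and Rzw0.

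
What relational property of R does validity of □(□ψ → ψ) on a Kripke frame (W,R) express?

Suppose □(□ψ→ψ) is valid. Take Rxy and set V(ψ)={w : Ryw}. Then at y, □ψ holds; since □(□ψ→ψ) at x, □ψ→ψ at y, so ψ at y, i.e. Ryy.
The converse is a direct semantic check.
Frame condition: ∀x ∀y (Rxy → Ryy).

Shift-reflexivity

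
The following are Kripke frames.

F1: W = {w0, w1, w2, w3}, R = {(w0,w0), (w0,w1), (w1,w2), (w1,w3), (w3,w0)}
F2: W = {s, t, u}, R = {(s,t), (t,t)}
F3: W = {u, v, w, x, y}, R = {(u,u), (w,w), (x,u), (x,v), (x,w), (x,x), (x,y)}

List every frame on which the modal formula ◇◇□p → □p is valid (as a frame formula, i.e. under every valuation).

F2

Frame correspondent (Sahlqvist): ∀x ∀y ∀z ((xR²y ∧ xRz) → ∃w (yRw ∧ z = w)) — i.e. a generalized confluence (Geach) condition.
F1: fails — w0R²w1, w0Rw0 but no w with w1Rw and w0=w.
F2: ✓.
F3: fails — xR²u, xRv but no t with uRt and v=t.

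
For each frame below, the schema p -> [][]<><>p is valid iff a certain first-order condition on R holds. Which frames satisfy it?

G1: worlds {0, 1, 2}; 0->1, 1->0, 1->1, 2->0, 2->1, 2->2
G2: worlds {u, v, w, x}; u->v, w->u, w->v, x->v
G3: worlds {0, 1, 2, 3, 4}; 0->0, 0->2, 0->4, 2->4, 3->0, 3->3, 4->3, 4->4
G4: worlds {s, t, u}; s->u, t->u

The schema corresponds to a generalized confluence (Geach) condition: forall x forall z (x R^2 z -> exists w (x = w & z R^2 w)).
G1: fails — 2R²0 but no w with 2=w and 0R²w.
G2: fails — wR²v but no t with w=t and vR²t.
G3: fails — 0R²2 but no w with 0=w and 2R²w.
G4: condition met.

G4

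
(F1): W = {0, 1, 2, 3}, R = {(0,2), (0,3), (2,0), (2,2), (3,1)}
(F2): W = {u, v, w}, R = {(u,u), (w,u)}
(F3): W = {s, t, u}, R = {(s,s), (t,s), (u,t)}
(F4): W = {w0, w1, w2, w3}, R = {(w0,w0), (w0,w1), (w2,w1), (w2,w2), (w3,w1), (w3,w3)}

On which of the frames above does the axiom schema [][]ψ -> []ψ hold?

The schema corresponds to density: forall x forall y (Rxy -> exists z (Rxz & Rzy)).
(F1): fails — R31 but no z with R3z and Rz1.
(F2): condition met.
(F3): fails — Rut but no z with Ruz and Rzt.
(F4): condition met.
Valid on: (F2), (F4).

(F2), (F4)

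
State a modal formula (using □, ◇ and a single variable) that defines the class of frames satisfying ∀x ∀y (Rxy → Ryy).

The condition is shift-reflexivity. The T□ schema □(□p → p) defines it.
Suppose □(□p→p) is valid. Take Rxy and set V(p)={w : Ryw}. Then at y, □p holds; since □(□p→p) at x, □p→p at y, so p at y, i.e. Ryy.

□(□p → p)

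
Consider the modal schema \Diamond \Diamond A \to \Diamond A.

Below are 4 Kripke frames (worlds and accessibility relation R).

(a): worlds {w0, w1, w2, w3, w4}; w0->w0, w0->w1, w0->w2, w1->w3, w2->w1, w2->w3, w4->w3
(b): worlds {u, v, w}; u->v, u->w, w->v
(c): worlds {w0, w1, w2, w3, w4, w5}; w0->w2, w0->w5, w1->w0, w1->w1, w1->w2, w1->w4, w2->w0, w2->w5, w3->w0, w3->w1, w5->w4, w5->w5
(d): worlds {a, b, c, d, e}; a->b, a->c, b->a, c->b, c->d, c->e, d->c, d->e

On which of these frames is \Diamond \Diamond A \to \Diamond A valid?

Frame correspondent (Sahlqvist): \forall x \forall y \forall z (Rxy \wedge Ryz \to Rxz) — i.e. transitivity.
(a): fails — Rw0w1 and Rw1w3 but not Rw0w3.
(b): condition met.
(c): fails — Rw1w2 and Rw2w5 but not Rw1w5.
(d): fails — Rcd and Rdc but not Rcc.
Valid on: (b).

(b)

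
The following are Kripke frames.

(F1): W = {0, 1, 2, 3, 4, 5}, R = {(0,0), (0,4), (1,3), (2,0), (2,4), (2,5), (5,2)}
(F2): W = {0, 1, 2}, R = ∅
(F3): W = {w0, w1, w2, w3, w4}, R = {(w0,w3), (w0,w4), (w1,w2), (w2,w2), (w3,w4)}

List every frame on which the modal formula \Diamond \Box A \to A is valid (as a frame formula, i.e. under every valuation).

The schema corresponds to symmetry: \forall x \forall y (Rxy \to Ryx).
(F1): fails — R04 but not R40.
(F2): holds.
(F3): fails — Rw1w2 but not Rw2w1.
Valid on: (F2).

(F2)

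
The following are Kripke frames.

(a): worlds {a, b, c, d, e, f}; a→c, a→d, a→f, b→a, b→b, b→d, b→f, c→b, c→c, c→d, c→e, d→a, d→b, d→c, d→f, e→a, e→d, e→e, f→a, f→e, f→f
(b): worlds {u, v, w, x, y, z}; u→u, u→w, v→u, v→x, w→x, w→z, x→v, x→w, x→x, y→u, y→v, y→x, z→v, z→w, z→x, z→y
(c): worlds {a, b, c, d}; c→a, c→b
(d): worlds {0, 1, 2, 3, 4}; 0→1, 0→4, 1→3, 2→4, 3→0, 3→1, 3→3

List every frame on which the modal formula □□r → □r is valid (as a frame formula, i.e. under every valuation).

Frame correspondent (Sahlqvist): ∀x ∀y (Rxy → ∃z (Rxz ∧ Rzy)) — i.e. density.
(a): condition met.
(b): fails — Rzy but no t with Rzt and Rty.
(c): fails — Rca but no z with Rcz and Rza.
(d): fails — R01 but no z with R0z and Rz1.

(a)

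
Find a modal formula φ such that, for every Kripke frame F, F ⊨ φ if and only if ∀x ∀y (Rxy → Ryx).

A defining formula is ψ → □◇ψ (the B axiom).
Suppose ψ→□◇ψ is valid. Take Rxy and set V(ψ)={x}. Then ψ at x, so □◇ψ at x, so ◇ψ at y, so some z with Ryz has ψ; z=x, i.e. Ryx.

ψ → □◇ψ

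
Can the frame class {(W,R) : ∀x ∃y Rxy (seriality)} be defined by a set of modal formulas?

Yes — defined by □p → ◇p

The condition is seriality. A defining modal formula is □p → ◇p.
Suppose □p→◇p is valid. At any x set V(p)=W. Then □p at x, so ◇p at x, so x has a successor.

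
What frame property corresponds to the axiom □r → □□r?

Suppose □r→□□r is valid. Take Rxy, Ryz and set V(r)={w : Rxw}. Then □r at x, so □□r at x, so □r at y, so r at z, i.e. Rxz.

Transitivity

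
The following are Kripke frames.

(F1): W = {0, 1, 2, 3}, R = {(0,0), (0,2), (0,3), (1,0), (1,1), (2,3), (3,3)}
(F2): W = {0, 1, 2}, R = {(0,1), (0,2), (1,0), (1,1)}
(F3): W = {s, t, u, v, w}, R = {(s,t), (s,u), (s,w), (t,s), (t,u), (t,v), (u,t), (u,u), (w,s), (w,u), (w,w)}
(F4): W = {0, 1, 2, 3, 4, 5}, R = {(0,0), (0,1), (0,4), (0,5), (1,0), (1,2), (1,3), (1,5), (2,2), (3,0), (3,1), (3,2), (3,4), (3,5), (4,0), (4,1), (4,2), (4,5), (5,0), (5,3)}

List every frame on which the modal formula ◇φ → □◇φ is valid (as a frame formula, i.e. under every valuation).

none

Frame correspondent (Sahlqvist): ∀x ∀y ∀z (Rxy ∧ Rxz → Ryz) — i.e. the Euclidean property.
(F1): fails — R02 and R00 but not R20.
(F2): fails — R01 and R02 but not R12.
(F3): fails — Rsw and Rst but not Rwt.
(F4): fails — R01 and R01 but not R11.
Valid on no frame.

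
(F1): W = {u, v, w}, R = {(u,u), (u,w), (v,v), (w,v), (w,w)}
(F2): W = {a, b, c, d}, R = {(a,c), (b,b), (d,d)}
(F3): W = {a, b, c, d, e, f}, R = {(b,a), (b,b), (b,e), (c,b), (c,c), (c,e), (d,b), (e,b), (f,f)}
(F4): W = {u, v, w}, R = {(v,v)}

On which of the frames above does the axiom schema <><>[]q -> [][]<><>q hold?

(F2), (F4)

This is the axiom for a generalized confluence (Geach) condition; its first-order frame correspondent is forall x forall y forall z ((x R^2 y & x R^2 z) -> exists w (yRw & z R^2 w)).
(F1): fails — uR²u, uR²v but no t with uRt and vR²t.
(F2): holds.
(F3): fails — bR²a, bR²a but no w with aRw and aR²w.
(F4): holds.
Valid on: (F2), (F4).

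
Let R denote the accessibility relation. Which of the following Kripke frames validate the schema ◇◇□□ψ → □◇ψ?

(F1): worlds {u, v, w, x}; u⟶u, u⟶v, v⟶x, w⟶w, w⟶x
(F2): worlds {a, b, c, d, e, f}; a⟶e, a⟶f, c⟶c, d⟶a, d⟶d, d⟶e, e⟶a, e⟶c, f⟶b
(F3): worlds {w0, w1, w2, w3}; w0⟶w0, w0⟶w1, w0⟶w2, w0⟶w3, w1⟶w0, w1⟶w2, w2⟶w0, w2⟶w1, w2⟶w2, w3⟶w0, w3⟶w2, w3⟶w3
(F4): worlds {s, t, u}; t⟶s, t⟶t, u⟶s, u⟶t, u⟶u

The schema corresponds to a generalized confluence (Geach) condition: ∀x ∀y ∀z ((xR²y ∧ xRz) → ∃w (yR²w ∧ zRw)).
(F1): fails — uR²v, uRu but no t with vR²t and uRt.
(F2): fails — aR²b, aRe but no w with bR²w and eRw.
(F3): ✓.
(F4): fails — tR²s, tRs but no w with sR²w and sRw.

(F3)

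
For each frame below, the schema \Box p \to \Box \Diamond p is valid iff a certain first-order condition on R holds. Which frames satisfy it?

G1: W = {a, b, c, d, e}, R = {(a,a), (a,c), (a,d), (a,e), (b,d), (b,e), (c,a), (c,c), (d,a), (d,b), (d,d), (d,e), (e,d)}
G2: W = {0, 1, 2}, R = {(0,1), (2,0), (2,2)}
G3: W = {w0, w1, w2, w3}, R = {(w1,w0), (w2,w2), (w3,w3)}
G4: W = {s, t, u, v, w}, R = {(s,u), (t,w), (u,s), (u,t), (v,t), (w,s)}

This is the axiom for a generalized confluence (Geach) condition; its first-order frame correspondent is \forall x \forall z (xRz \to \exists w (xRw \wedge zRw)).
G1: condition met.
G2: fails — 0R1 but no w with 0Rw and 1Rw.
G3: fails — w1Rw0 but no w with w1Rw and w0Rw.
G4: fails — sRu but no w* with sRw* and uRw*.
Valid on: G1.

G1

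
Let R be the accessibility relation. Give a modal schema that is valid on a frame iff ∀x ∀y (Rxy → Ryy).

□(□q → q)

A defining formula is □(□q → q) (the T□ axiom).
Suppose □(□q→q) is valid. Take Rxy and set V(q)={w : Ryw}. Then at y, □q holds; since □(□q→q) at x, □q→q at y, so q at y, i.e. Ryy.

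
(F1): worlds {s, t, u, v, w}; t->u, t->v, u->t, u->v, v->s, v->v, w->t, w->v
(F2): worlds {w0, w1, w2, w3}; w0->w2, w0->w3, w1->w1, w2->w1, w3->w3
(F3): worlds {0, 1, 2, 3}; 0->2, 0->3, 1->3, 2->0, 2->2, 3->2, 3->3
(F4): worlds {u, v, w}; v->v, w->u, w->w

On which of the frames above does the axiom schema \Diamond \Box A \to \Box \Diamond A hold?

This is the axiom for convergence; its first-order frame correspondent is \forall x \forall y \forall z (Rxy \wedge Rxz \to \exists w (Ryw \wedge Rzw)).
(F1): fails — Rvv and Rvs but v and s have no common successor.
(F2): fails — Rw0w2 and Rw0w3 but w2 and w3 have no common successor.
(F3): condition met.
(F4): fails — Rww and Rwu but w and u have no common successor.
Valid on: (F3).

(F3)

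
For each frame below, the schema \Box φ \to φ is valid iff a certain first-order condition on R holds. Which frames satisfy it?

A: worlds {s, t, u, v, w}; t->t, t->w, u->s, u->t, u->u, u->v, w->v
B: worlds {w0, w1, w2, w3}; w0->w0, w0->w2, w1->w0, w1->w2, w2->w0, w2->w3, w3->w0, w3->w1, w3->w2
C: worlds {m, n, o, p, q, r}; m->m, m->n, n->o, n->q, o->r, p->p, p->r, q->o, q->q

none

This is the axiom for reflexivity; its first-order frame correspondent is \forall x Rxx.
A: fails — world s does not see itself.
B: fails — world w1 does not see itself.
C: fails — world n does not see itself.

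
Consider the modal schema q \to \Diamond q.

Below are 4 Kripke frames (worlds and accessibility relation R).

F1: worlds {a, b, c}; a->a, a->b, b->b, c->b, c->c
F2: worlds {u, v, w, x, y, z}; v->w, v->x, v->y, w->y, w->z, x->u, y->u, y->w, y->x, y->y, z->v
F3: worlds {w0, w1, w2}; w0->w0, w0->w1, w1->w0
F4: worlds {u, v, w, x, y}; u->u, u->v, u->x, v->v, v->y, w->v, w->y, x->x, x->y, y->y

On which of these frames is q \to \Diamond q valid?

F1

Frame correspondent (Sahlqvist): \forall x Rxx — i.e. reflexivity.
F1: ✓.
F2: fails — world u does not see itself.
F3: fails — world w1 does not see itself.
F4: fails — world w does not see itself.
Valid on: F1.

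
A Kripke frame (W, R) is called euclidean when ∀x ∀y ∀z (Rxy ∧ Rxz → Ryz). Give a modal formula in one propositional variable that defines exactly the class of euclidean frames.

◇r → □◇r

The condition is the Euclidean property. The 5 schema ◇r → □◇r defines it.
Suppose ◇r→□◇r is valid. Take Rxy, Rxz and set V(r)={y}. Then ◇r at x, so □◇r at x, so ◇r at z, so some w with Rzw has r; w=y, i.e. Rzy. By symmetry of the argument, Ryz.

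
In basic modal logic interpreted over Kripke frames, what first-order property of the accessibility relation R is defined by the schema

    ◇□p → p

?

symmetry

Equivalently (dual form): p → □◇p.
Suppose p→□◇p is valid. Take Rxy and set V(p)={x}. Then p at x, so □◇p at x, so ◇p at y, so some z with Ryz has p; z=x, i.e. Ryx.
The converse is a direct semantic check.
So the correspondent is symmetry.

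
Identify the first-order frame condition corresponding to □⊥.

□⊥ is valid iff no world has any successor (otherwise □⊥ fails at any world with one).

emptiness of R: ∀x ∀y ¬Rxy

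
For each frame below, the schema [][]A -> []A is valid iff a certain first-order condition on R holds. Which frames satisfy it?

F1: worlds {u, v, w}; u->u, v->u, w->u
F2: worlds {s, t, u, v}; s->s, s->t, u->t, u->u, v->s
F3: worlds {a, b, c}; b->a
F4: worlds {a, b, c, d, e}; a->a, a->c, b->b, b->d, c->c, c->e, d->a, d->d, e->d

The schema corresponds to density: forall x forall y (Rxy -> exists z (Rxz & Rzy)).
F1: condition met.
F2: condition met.
F3: fails — Rba but no z with Rbz and Rza.
F4: condition met.

F1, F2, F4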